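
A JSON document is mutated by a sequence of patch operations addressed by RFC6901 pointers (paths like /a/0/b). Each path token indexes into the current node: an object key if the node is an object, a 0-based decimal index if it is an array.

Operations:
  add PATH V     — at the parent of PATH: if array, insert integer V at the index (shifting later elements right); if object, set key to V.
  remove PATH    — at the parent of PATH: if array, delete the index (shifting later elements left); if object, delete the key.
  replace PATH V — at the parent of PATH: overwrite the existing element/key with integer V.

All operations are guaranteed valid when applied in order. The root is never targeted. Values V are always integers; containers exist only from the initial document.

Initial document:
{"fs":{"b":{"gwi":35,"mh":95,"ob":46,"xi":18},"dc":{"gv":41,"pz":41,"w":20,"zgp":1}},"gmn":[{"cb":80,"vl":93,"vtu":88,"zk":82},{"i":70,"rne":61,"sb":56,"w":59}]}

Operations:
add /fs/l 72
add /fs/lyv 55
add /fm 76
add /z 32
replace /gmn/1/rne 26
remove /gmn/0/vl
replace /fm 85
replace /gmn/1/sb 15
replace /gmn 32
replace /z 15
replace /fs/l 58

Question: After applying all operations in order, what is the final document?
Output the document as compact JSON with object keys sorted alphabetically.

After op 1 (add /fs/l 72): {"fs":{"b":{"gwi":35,"mh":95,"ob":46,"xi":18},"dc":{"gv":41,"pz":41,"w":20,"zgp":1},"l":72},"gmn":[{"cb":80,"vl":93,"vtu":88,"zk":82},{"i":70,"rne":61,"sb":56,"w":59}]}
After op 2 (add /fs/lyv 55): {"fs":{"b":{"gwi":35,"mh":95,"ob":46,"xi":18},"dc":{"gv":41,"pz":41,"w":20,"zgp":1},"l":72,"lyv":55},"gmn":[{"cb":80,"vl":93,"vtu":88,"zk":82},{"i":70,"rne":61,"sb":56,"w":59}]}
After op 3 (add /fm 76): {"fm":76,"fs":{"b":{"gwi":35,"mh":95,"ob":46,"xi":18},"dc":{"gv":41,"pz":41,"w":20,"zgp":1},"l":72,"lyv":55},"gmn":[{"cb":80,"vl":93,"vtu":88,"zk":82},{"i":70,"rne":61,"sb":56,"w":59}]}
After op 4 (add /z 32): {"fm":76,"fs":{"b":{"gwi":35,"mh":95,"ob":46,"xi":18},"dc":{"gv":41,"pz":41,"w":20,"zgp":1},"l":72,"lyv":55},"gmn":[{"cb":80,"vl":93,"vtu":88,"zk":82},{"i":70,"rne":61,"sb":56,"w":59}],"z":32}
After op 5 (replace /gmn/1/rne 26): {"fm":76,"fs":{"b":{"gwi":35,"mh":95,"ob":46,"xi":18},"dc":{"gv":41,"pz":41,"w":20,"zgp":1},"l":72,"lyv":55},"gmn":[{"cb":80,"vl":93,"vtu":88,"zk":82},{"i":70,"rne":26,"sb":56,"w":59}],"z":32}
After op 6 (remove /gmn/0/vl): {"fm":76,"fs":{"b":{"gwi":35,"mh":95,"ob":46,"xi":18},"dc":{"gv":41,"pz":41,"w":20,"zgp":1},"l":72,"lyv":55},"gmn":[{"cb":80,"vtu":88,"zk":82},{"i":70,"rne":26,"sb":56,"w":59}],"z":32}
After op 7 (replace /fm 85): {"fm":85,"fs":{"b":{"gwi":35,"mh":95,"ob":46,"xi":18},"dc":{"gv":41,"pz":41,"w":20,"zgp":1},"l":72,"lyv":55},"gmn":[{"cb":80,"vtu":88,"zk":82},{"i":70,"rne":26,"sb":56,"w":59}],"z":32}
After op 8 (replace /gmn/1/sb 15): {"fm":85,"fs":{"b":{"gwi":35,"mh":95,"ob":46,"xi":18},"dc":{"gv":41,"pz":41,"w":20,"zgp":1},"l":72,"lyv":55},"gmn":[{"cb":80,"vtu":88,"zk":82},{"i":70,"rne":26,"sb":15,"w":59}],"z":32}
After op 9 (replace /gmn 32): {"fm":85,"fs":{"b":{"gwi":35,"mh":95,"ob":46,"xi":18},"dc":{"gv":41,"pz":41,"w":20,"zgp":1},"l":72,"lyv":55},"gmn":32,"z":32}
After op 10 (replace /z 15): {"fm":85,"fs":{"b":{"gwi":35,"mh":95,"ob":46,"xi":18},"dc":{"gv":41,"pz":41,"w":20,"zgp":1},"l":72,"lyv":55},"gmn":32,"z":15}
After op 11 (replace /fs/l 58): {"fm":85,"fs":{"b":{"gwi":35,"mh":95,"ob":46,"xi":18},"dc":{"gv":41,"pz":41,"w":20,"zgp":1},"l":58,"lyv":55},"gmn":32,"z":15}

Answer: {"fm":85,"fs":{"b":{"gwi":35,"mh":95,"ob":46,"xi":18},"dc":{"gv":41,"pz":41,"w":20,"zgp":1},"l":58,"lyv":55},"gmn":32,"z":15}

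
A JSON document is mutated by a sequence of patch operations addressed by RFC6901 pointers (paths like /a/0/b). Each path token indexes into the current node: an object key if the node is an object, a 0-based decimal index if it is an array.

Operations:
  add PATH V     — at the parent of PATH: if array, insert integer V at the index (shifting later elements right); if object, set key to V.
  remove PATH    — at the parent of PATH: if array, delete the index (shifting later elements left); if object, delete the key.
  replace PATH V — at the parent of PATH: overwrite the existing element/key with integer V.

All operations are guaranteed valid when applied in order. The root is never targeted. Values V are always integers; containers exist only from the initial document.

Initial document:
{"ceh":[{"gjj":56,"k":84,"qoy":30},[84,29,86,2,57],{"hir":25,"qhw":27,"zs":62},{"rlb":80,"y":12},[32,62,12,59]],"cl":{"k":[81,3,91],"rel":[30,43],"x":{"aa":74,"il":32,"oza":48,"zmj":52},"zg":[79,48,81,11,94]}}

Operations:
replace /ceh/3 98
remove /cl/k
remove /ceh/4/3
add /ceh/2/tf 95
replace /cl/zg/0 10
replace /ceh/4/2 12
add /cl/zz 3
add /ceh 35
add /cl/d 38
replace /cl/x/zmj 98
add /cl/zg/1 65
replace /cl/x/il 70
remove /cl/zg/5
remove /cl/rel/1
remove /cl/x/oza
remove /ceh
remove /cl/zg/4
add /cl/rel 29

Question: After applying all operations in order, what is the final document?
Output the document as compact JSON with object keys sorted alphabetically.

After op 1 (replace /ceh/3 98): {"ceh":[{"gjj":56,"k":84,"qoy":30},[84,29,86,2,57],{"hir":25,"qhw":27,"zs":62},98,[32,62,12,59]],"cl":{"k":[81,3,91],"rel":[30,43],"x":{"aa":74,"il":32,"oza":48,"zmj":52},"zg":[79,48,81,11,94]}}
After op 2 (remove /cl/k): {"ceh":[{"gjj":56,"k":84,"qoy":30},[84,29,86,2,57],{"hir":25,"qhw":27,"zs":62},98,[32,62,12,59]],"cl":{"rel":[30,43],"x":{"aa":74,"il":32,"oza":48,"zmj":52},"zg":[79,48,81,11,94]}}
After op 3 (remove /ceh/4/3): {"ceh":[{"gjj":56,"k":84,"qoy":30},[84,29,86,2,57],{"hir":25,"qhw":27,"zs":62},98,[32,62,12]],"cl":{"rel":[30,43],"x":{"aa":74,"il":32,"oza":48,"zmj":52},"zg":[79,48,81,11,94]}}
After op 4 (add /ceh/2/tf 95): {"ceh":[{"gjj":56,"k":84,"qoy":30},[84,29,86,2,57],{"hir":25,"qhw":27,"tf":95,"zs":62},98,[32,62,12]],"cl":{"rel":[30,43],"x":{"aa":74,"il":32,"oza":48,"zmj":52},"zg":[79,48,81,11,94]}}
After op 5 (replace /cl/zg/0 10): {"ceh":[{"gjj":56,"k":84,"qoy":30},[84,29,86,2,57],{"hir":25,"qhw":27,"tf":95,"zs":62},98,[32,62,12]],"cl":{"rel":[30,43],"x":{"aa":74,"il":32,"oza":48,"zmj":52},"zg":[10,48,81,11,94]}}
After op 6 (replace /ceh/4/2 12): {"ceh":[{"gjj":56,"k":84,"qoy":30},[84,29,86,2,57],{"hir":25,"qhw":27,"tf":95,"zs":62},98,[32,62,12]],"cl":{"rel":[30,43],"x":{"aa":74,"il":32,"oza":48,"zmj":52},"zg":[10,48,81,11,94]}}
After op 7 (add /cl/zz 3): {"ceh":[{"gjj":56,"k":84,"qoy":30},[84,29,86,2,57],{"hir":25,"qhw":27,"tf":95,"zs":62},98,[32,62,12]],"cl":{"rel":[30,43],"x":{"aa":74,"il":32,"oza":48,"zmj":52},"zg":[10,48,81,11,94],"zz":3}}
After op 8 (add /ceh 35): {"ceh":35,"cl":{"rel":[30,43],"x":{"aa":74,"il":32,"oza":48,"zmj":52},"zg":[10,48,81,11,94],"zz":3}}
After op 9 (add /cl/d 38): {"ceh":35,"cl":{"d":38,"rel":[30,43],"x":{"aa":74,"il":32,"oza":48,"zmj":52},"zg":[10,48,81,11,94],"zz":3}}
After op 10 (replace /cl/x/zmj 98): {"ceh":35,"cl":{"d":38,"rel":[30,43],"x":{"aa":74,"il":32,"oza":48,"zmj":98},"zg":[10,48,81,11,94],"zz":3}}
After op 11 (add /cl/zg/1 65): {"ceh":35,"cl":{"d":38,"rel":[30,43],"x":{"aa":74,"il":32,"oza":48,"zmj":98},"zg":[10,65,48,81,11,94],"zz":3}}
After op 12 (replace /cl/x/il 70): {"ceh":35,"cl":{"d":38,"rel":[30,43],"x":{"aa":74,"il":70,"oza":48,"zmj":98},"zg":[10,65,48,81,11,94],"zz":3}}
After op 13 (remove /cl/zg/5): {"ceh":35,"cl":{"d":38,"rel":[30,43],"x":{"aa":74,"il":70,"oza":48,"zmj":98},"zg":[10,65,48,81,11],"zz":3}}
After op 14 (remove /cl/rel/1): {"ceh":35,"cl":{"d":38,"rel":[30],"x":{"aa":74,"il":70,"oza":48,"zmj":98},"zg":[10,65,48,81,11],"zz":3}}
After op 15 (remove /cl/x/oza): {"ceh":35,"cl":{"d":38,"rel":[30],"x":{"aa":74,"il":70,"zmj":98},"zg":[10,65,48,81,11],"zz":3}}
After op 16 (remove /ceh): {"cl":{"d":38,"rel":[30],"x":{"aa":74,"il":70,"zmj":98},"zg":[10,65,48,81,11],"zz":3}}
After op 17 (remove /cl/zg/4): {"cl":{"d":38,"rel":[30],"x":{"aa":74,"il":70,"zmj":98},"zg":[10,65,48,81],"zz":3}}
After op 18 (add /cl/rel 29): {"cl":{"d":38,"rel":29,"x":{"aa":74,"il":70,"zmj":98},"zg":[10,65,48,81],"zz":3}}

Answer: {"cl":{"d":38,"rel":29,"x":{"aa":74,"il":70,"zmj":98},"zg":[10,65,48,81],"zz":3}}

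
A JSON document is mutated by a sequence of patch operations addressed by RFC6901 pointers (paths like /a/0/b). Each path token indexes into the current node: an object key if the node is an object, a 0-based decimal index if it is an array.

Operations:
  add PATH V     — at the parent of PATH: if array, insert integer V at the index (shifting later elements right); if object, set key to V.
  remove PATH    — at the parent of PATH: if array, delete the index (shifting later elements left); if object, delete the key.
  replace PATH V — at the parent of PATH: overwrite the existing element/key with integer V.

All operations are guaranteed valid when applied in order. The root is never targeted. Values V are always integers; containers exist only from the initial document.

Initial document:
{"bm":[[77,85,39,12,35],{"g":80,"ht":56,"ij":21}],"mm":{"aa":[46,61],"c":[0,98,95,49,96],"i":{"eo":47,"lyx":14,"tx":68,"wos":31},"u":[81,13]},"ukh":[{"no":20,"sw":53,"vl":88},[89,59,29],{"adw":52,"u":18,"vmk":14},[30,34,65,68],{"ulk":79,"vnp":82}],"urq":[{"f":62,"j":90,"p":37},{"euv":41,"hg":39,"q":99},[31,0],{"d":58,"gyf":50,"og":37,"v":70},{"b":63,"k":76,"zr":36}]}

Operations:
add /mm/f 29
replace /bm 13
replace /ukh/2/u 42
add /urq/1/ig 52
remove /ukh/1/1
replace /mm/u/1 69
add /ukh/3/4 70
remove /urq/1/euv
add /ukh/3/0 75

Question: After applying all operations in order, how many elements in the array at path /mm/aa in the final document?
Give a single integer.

After op 1 (add /mm/f 29): {"bm":[[77,85,39,12,35],{"g":80,"ht":56,"ij":21}],"mm":{"aa":[46,61],"c":[0,98,95,49,96],"f":29,"i":{"eo":47,"lyx":14,"tx":68,"wos":31},"u":[81,13]},"ukh":[{"no":20,"sw":53,"vl":88},[89,59,29],{"adw":52,"u":18,"vmk":14},[30,34,65,68],{"ulk":79,"vnp":82}],"urq":[{"f":62,"j":90,"p":37},{"euv":41,"hg":39,"q":99},[31,0],{"d":58,"gyf":50,"og":37,"v":70},{"b":63,"k":76,"zr":36}]}
After op 2 (replace /bm 13): {"bm":13,"mm":{"aa":[46,61],"c":[0,98,95,49,96],"f":29,"i":{"eo":47,"lyx":14,"tx":68,"wos":31},"u":[81,13]},"ukh":[{"no":20,"sw":53,"vl":88},[89,59,29],{"adw":52,"u":18,"vmk":14},[30,34,65,68],{"ulk":79,"vnp":82}],"urq":[{"f":62,"j":90,"p":37},{"euv":41,"hg":39,"q":99},[31,0],{"d":58,"gyf":50,"og":37,"v":70},{"b":63,"k":76,"zr":36}]}
After op 3 (replace /ukh/2/u 42): {"bm":13,"mm":{"aa":[46,61],"c":[0,98,95,49,96],"f":29,"i":{"eo":47,"lyx":14,"tx":68,"wos":31},"u":[81,13]},"ukh":[{"no":20,"sw":53,"vl":88},[89,59,29],{"adw":52,"u":42,"vmk":14},[30,34,65,68],{"ulk":79,"vnp":82}],"urq":[{"f":62,"j":90,"p":37},{"euv":41,"hg":39,"q":99},[31,0],{"d":58,"gyf":50,"og":37,"v":70},{"b":63,"k":76,"zr":36}]}
After op 4 (add /urq/1/ig 52): {"bm":13,"mm":{"aa":[46,61],"c":[0,98,95,49,96],"f":29,"i":{"eo":47,"lyx":14,"tx":68,"wos":31},"u":[81,13]},"ukh":[{"no":20,"sw":53,"vl":88},[89,59,29],{"adw":52,"u":42,"vmk":14},[30,34,65,68],{"ulk":79,"vnp":82}],"urq":[{"f":62,"j":90,"p":37},{"euv":41,"hg":39,"ig":52,"q":99},[31,0],{"d":58,"gyf":50,"og":37,"v":70},{"b":63,"k":76,"zr":36}]}
After op 5 (remove /ukh/1/1): {"bm":13,"mm":{"aa":[46,61],"c":[0,98,95,49,96],"f":29,"i":{"eo":47,"lyx":14,"tx":68,"wos":31},"u":[81,13]},"ukh":[{"no":20,"sw":53,"vl":88},[89,29],{"adw":52,"u":42,"vmk":14},[30,34,65,68],{"ulk":79,"vnp":82}],"urq":[{"f":62,"j":90,"p":37},{"euv":41,"hg":39,"ig":52,"q":99},[31,0],{"d":58,"gyf":50,"og":37,"v":70},{"b":63,"k":76,"zr":36}]}
After op 6 (replace /mm/u/1 69): {"bm":13,"mm":{"aa":[46,61],"c":[0,98,95,49,96],"f":29,"i":{"eo":47,"lyx":14,"tx":68,"wos":31},"u":[81,69]},"ukh":[{"no":20,"sw":53,"vl":88},[89,29],{"adw":52,"u":42,"vmk":14},[30,34,65,68],{"ulk":79,"vnp":82}],"urq":[{"f":62,"j":90,"p":37},{"euv":41,"hg":39,"ig":52,"q":99},[31,0],{"d":58,"gyf":50,"og":37,"v":70},{"b":63,"k":76,"zr":36}]}
After op 7 (add /ukh/3/4 70): {"bm":13,"mm":{"aa":[46,61],"c":[0,98,95,49,96],"f":29,"i":{"eo":47,"lyx":14,"tx":68,"wos":31},"u":[81,69]},"ukh":[{"no":20,"sw":53,"vl":88},[89,29],{"adw":52,"u":42,"vmk":14},[30,34,65,68,70],{"ulk":79,"vnp":82}],"urq":[{"f":62,"j":90,"p":37},{"euv":41,"hg":39,"ig":52,"q":99},[31,0],{"d":58,"gyf":50,"og":37,"v":70},{"b":63,"k":76,"zr":36}]}
After op 8 (remove /urq/1/euv): {"bm":13,"mm":{"aa":[46,61],"c":[0,98,95,49,96],"f":29,"i":{"eo":47,"lyx":14,"tx":68,"wos":31},"u":[81,69]},"ukh":[{"no":20,"sw":53,"vl":88},[89,29],{"adw":52,"u":42,"vmk":14},[30,34,65,68,70],{"ulk":79,"vnp":82}],"urq":[{"f":62,"j":90,"p":37},{"hg":39,"ig":52,"q":99},[31,0],{"d":58,"gyf":50,"og":37,"v":70},{"b":63,"k":76,"zr":36}]}
After op 9 (add /ukh/3/0 75): {"bm":13,"mm":{"aa":[46,61],"c":[0,98,95,49,96],"f":29,"i":{"eo":47,"lyx":14,"tx":68,"wos":31},"u":[81,69]},"ukh":[{"no":20,"sw":53,"vl":88},[89,29],{"adw":52,"u":42,"vmk":14},[75,30,34,65,68,70],{"ulk":79,"vnp":82}],"urq":[{"f":62,"j":90,"p":37},{"hg":39,"ig":52,"q":99},[31,0],{"d":58,"gyf":50,"og":37,"v":70},{"b":63,"k":76,"zr":36}]}
Size at path /mm/aa: 2

Answer: 2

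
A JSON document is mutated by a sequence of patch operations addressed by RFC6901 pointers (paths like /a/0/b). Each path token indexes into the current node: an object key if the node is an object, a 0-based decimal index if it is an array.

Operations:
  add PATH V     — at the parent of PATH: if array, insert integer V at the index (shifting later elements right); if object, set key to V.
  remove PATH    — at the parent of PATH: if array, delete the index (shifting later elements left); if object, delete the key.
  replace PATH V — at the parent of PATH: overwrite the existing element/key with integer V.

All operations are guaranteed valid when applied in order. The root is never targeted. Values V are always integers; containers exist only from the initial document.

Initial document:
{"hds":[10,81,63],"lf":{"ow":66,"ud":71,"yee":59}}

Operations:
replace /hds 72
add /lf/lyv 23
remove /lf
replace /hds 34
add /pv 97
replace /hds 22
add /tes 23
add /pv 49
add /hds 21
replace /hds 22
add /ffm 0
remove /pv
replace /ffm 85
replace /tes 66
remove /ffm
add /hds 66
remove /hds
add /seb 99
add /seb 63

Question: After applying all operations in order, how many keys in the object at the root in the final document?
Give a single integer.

Answer: 2

Derivation:
After op 1 (replace /hds 72): {"hds":72,"lf":{"ow":66,"ud":71,"yee":59}}
After op 2 (add /lf/lyv 23): {"hds":72,"lf":{"lyv":23,"ow":66,"ud":71,"yee":59}}
After op 3 (remove /lf): {"hds":72}
After op 4 (replace /hds 34): {"hds":34}
After op 5 (add /pv 97): {"hds":34,"pv":97}
After op 6 (replace /hds 22): {"hds":22,"pv":97}
After op 7 (add /tes 23): {"hds":22,"pv":97,"tes":23}
After op 8 (add /pv 49): {"hds":22,"pv":49,"tes":23}
After op 9 (add /hds 21): {"hds":21,"pv":49,"tes":23}
After op 10 (replace /hds 22): {"hds":22,"pv":49,"tes":23}
After op 11 (add /ffm 0): {"ffm":0,"hds":22,"pv":49,"tes":23}
After op 12 (remove /pv): {"ffm":0,"hds":22,"tes":23}
After op 13 (replace /ffm 85): {"ffm":85,"hds":22,"tes":23}
After op 14 (replace /tes 66): {"ffm":85,"hds":22,"tes":66}
After op 15 (remove /ffm): {"hds":22,"tes":66}
After op 16 (add /hds 66): {"hds":66,"tes":66}
After op 17 (remove /hds): {"tes":66}
After op 18 (add /seb 99): {"seb":99,"tes":66}
After op 19 (add /seb 63): {"seb":63,"tes":66}
Size at the root: 2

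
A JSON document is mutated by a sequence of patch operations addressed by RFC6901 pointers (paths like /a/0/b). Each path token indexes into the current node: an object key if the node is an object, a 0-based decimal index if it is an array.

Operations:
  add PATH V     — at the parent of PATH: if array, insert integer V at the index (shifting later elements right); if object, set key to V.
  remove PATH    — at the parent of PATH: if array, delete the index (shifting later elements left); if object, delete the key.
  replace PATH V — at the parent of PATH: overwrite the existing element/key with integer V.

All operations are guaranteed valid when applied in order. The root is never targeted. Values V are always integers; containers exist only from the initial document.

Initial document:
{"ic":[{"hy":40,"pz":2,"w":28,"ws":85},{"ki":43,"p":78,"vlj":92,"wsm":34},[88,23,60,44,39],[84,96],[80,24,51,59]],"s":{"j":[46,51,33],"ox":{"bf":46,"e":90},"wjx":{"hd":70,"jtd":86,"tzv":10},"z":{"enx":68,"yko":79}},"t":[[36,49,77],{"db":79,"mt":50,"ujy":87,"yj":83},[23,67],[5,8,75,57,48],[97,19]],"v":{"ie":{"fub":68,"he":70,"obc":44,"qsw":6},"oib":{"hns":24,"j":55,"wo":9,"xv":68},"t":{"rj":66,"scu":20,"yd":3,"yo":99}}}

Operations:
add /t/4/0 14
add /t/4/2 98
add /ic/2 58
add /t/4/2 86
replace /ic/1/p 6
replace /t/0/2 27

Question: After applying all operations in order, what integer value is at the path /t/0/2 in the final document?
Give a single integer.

Answer: 27

Derivation:
After op 1 (add /t/4/0 14): {"ic":[{"hy":40,"pz":2,"w":28,"ws":85},{"ki":43,"p":78,"vlj":92,"wsm":34},[88,23,60,44,39],[84,96],[80,24,51,59]],"s":{"j":[46,51,33],"ox":{"bf":46,"e":90},"wjx":{"hd":70,"jtd":86,"tzv":10},"z":{"enx":68,"yko":79}},"t":[[36,49,77],{"db":79,"mt":50,"ujy":87,"yj":83},[23,67],[5,8,75,57,48],[14,97,19]],"v":{"ie":{"fub":68,"he":70,"obc":44,"qsw":6},"oib":{"hns":24,"j":55,"wo":9,"xv":68},"t":{"rj":66,"scu":20,"yd":3,"yo":99}}}
After op 2 (add /t/4/2 98): {"ic":[{"hy":40,"pz":2,"w":28,"ws":85},{"ki":43,"p":78,"vlj":92,"wsm":34},[88,23,60,44,39],[84,96],[80,24,51,59]],"s":{"j":[46,51,33],"ox":{"bf":46,"e":90},"wjx":{"hd":70,"jtd":86,"tzv":10},"z":{"enx":68,"yko":79}},"t":[[36,49,77],{"db":79,"mt":50,"ujy":87,"yj":83},[23,67],[5,8,75,57,48],[14,97,98,19]],"v":{"ie":{"fub":68,"he":70,"obc":44,"qsw":6},"oib":{"hns":24,"j":55,"wo":9,"xv":68},"t":{"rj":66,"scu":20,"yd":3,"yo":99}}}
After op 3 (add /ic/2 58): {"ic":[{"hy":40,"pz":2,"w":28,"ws":85},{"ki":43,"p":78,"vlj":92,"wsm":34},58,[88,23,60,44,39],[84,96],[80,24,51,59]],"s":{"j":[46,51,33],"ox":{"bf":46,"e":90},"wjx":{"hd":70,"jtd":86,"tzv":10},"z":{"enx":68,"yko":79}},"t":[[36,49,77],{"db":79,"mt":50,"ujy":87,"yj":83},[23,67],[5,8,75,57,48],[14,97,98,19]],"v":{"ie":{"fub":68,"he":70,"obc":44,"qsw":6},"oib":{"hns":24,"j":55,"wo":9,"xv":68},"t":{"rj":66,"scu":20,"yd":3,"yo":99}}}
After op 4 (add /t/4/2 86): {"ic":[{"hy":40,"pz":2,"w":28,"ws":85},{"ki":43,"p":78,"vlj":92,"wsm":34},58,[88,23,60,44,39],[84,96],[80,24,51,59]],"s":{"j":[46,51,33],"ox":{"bf":46,"e":90},"wjx":{"hd":70,"jtd":86,"tzv":10},"z":{"enx":68,"yko":79}},"t":[[36,49,77],{"db":79,"mt":50,"ujy":87,"yj":83},[23,67],[5,8,75,57,48],[14,97,86,98,19]],"v":{"ie":{"fub":68,"he":70,"obc":44,"qsw":6},"oib":{"hns":24,"j":55,"wo":9,"xv":68},"t":{"rj":66,"scu":20,"yd":3,"yo":99}}}
After op 5 (replace /ic/1/p 6): {"ic":[{"hy":40,"pz":2,"w":28,"ws":85},{"ki":43,"p":6,"vlj":92,"wsm":34},58,[88,23,60,44,39],[84,96],[80,24,51,59]],"s":{"j":[46,51,33],"ox":{"bf":46,"e":90},"wjx":{"hd":70,"jtd":86,"tzv":10},"z":{"enx":68,"yko":79}},"t":[[36,49,77],{"db":79,"mt":50,"ujy":87,"yj":83},[23,67],[5,8,75,57,48],[14,97,86,98,19]],"v":{"ie":{"fub":68,"he":70,"obc":44,"qsw":6},"oib":{"hns":24,"j":55,"wo":9,"xv":68},"t":{"rj":66,"scu":20,"yd":3,"yo":99}}}
After op 6 (replace /t/0/2 27): {"ic":[{"hy":40,"pz":2,"w":28,"ws":85},{"ki":43,"p":6,"vlj":92,"wsm":34},58,[88,23,60,44,39],[84,96],[80,24,51,59]],"s":{"j":[46,51,33],"ox":{"bf":46,"e":90},"wjx":{"hd":70,"jtd":86,"tzv":10},"z":{"enx":68,"yko":79}},"t":[[36,49,27],{"db":79,"mt":50,"ujy":87,"yj":83},[23,67],[5,8,75,57,48],[14,97,86,98,19]],"v":{"ie":{"fub":68,"he":70,"obc":44,"qsw":6},"oib":{"hns":24,"j":55,"wo":9,"xv":68},"t":{"rj":66,"scu":20,"yd":3,"yo":99}}}
Value at /t/0/2: 27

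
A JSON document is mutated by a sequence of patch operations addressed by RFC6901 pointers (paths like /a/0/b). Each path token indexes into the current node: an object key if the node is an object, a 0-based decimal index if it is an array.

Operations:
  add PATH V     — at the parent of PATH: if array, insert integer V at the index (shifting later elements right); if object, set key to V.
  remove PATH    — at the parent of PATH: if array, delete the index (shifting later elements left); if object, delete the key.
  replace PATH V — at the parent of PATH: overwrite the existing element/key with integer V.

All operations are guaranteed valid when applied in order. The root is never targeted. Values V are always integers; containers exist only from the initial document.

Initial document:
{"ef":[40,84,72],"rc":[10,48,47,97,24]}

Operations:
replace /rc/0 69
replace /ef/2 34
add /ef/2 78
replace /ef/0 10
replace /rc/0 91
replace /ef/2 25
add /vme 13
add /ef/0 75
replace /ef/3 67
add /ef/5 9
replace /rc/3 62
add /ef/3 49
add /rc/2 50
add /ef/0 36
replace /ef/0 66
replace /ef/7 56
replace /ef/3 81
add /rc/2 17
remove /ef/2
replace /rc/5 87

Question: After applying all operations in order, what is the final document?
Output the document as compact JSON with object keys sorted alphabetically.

After op 1 (replace /rc/0 69): {"ef":[40,84,72],"rc":[69,48,47,97,24]}
After op 2 (replace /ef/2 34): {"ef":[40,84,34],"rc":[69,48,47,97,24]}
After op 3 (add /ef/2 78): {"ef":[40,84,78,34],"rc":[69,48,47,97,24]}
After op 4 (replace /ef/0 10): {"ef":[10,84,78,34],"rc":[69,48,47,97,24]}
After op 5 (replace /rc/0 91): {"ef":[10,84,78,34],"rc":[91,48,47,97,24]}
After op 6 (replace /ef/2 25): {"ef":[10,84,25,34],"rc":[91,48,47,97,24]}
After op 7 (add /vme 13): {"ef":[10,84,25,34],"rc":[91,48,47,97,24],"vme":13}
After op 8 (add /ef/0 75): {"ef":[75,10,84,25,34],"rc":[91,48,47,97,24],"vme":13}
After op 9 (replace /ef/3 67): {"ef":[75,10,84,67,34],"rc":[91,48,47,97,24],"vme":13}
After op 10 (add /ef/5 9): {"ef":[75,10,84,67,34,9],"rc":[91,48,47,97,24],"vme":13}
After op 11 (replace /rc/3 62): {"ef":[75,10,84,67,34,9],"rc":[91,48,47,62,24],"vme":13}
After op 12 (add /ef/3 49): {"ef":[75,10,84,49,67,34,9],"rc":[91,48,47,62,24],"vme":13}
After op 13 (add /rc/2 50): {"ef":[75,10,84,49,67,34,9],"rc":[91,48,50,47,62,24],"vme":13}
After op 14 (add /ef/0 36): {"ef":[36,75,10,84,49,67,34,9],"rc":[91,48,50,47,62,24],"vme":13}
After op 15 (replace /ef/0 66): {"ef":[66,75,10,84,49,67,34,9],"rc":[91,48,50,47,62,24],"vme":13}
After op 16 (replace /ef/7 56): {"ef":[66,75,10,84,49,67,34,56],"rc":[91,48,50,47,62,24],"vme":13}
After op 17 (replace /ef/3 81): {"ef":[66,75,10,81,49,67,34,56],"rc":[91,48,50,47,62,24],"vme":13}
After op 18 (add /rc/2 17): {"ef":[66,75,10,81,49,67,34,56],"rc":[91,48,17,50,47,62,24],"vme":13}
After op 19 (remove /ef/2): {"ef":[66,75,81,49,67,34,56],"rc":[91,48,17,50,47,62,24],"vme":13}
After op 20 (replace /rc/5 87): {"ef":[66,75,81,49,67,34,56],"rc":[91,48,17,50,47,87,24],"vme":13}

Answer: {"ef":[66,75,81,49,67,34,56],"rc":[91,48,17,50,47,87,24],"vme":13}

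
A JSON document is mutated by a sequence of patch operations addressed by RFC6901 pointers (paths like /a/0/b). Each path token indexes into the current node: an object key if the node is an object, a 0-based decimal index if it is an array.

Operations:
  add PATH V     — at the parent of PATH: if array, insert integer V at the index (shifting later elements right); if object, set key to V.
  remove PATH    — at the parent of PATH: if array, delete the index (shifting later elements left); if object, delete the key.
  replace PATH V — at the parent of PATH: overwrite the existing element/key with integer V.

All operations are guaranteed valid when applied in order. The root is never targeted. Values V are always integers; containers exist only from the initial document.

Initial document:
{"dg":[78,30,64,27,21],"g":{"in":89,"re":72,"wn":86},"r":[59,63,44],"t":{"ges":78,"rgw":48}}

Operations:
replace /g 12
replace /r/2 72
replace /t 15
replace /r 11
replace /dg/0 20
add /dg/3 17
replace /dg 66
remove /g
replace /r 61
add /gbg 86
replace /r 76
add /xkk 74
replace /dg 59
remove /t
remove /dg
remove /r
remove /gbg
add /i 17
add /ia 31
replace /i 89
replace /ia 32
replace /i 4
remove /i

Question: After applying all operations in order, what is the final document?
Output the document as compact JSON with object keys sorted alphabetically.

Answer: {"ia":32,"xkk":74}

Derivation:
After op 1 (replace /g 12): {"dg":[78,30,64,27,21],"g":12,"r":[59,63,44],"t":{"ges":78,"rgw":48}}
After op 2 (replace /r/2 72): {"dg":[78,30,64,27,21],"g":12,"r":[59,63,72],"t":{"ges":78,"rgw":48}}
After op 3 (replace /t 15): {"dg":[78,30,64,27,21],"g":12,"r":[59,63,72],"t":15}
After op 4 (replace /r 11): {"dg":[78,30,64,27,21],"g":12,"r":11,"t":15}
After op 5 (replace /dg/0 20): {"dg":[20,30,64,27,21],"g":12,"r":11,"t":15}
After op 6 (add /dg/3 17): {"dg":[20,30,64,17,27,21],"g":12,"r":11,"t":15}
After op 7 (replace /dg 66): {"dg":66,"g":12,"r":11,"t":15}
After op 8 (remove /g): {"dg":66,"r":11,"t":15}
After op 9 (replace /r 61): {"dg":66,"r":61,"t":15}
After op 10 (add /gbg 86): {"dg":66,"gbg":86,"r":61,"t":15}
After op 11 (replace /r 76): {"dg":66,"gbg":86,"r":76,"t":15}
After op 12 (add /xkk 74): {"dg":66,"gbg":86,"r":76,"t":15,"xkk":74}
After op 13 (replace /dg 59): {"dg":59,"gbg":86,"r":76,"t":15,"xkk":74}
After op 14 (remove /t): {"dg":59,"gbg":86,"r":76,"xkk":74}
After op 15 (remove /dg): {"gbg":86,"r":76,"xkk":74}
After op 16 (remove /r): {"gbg":86,"xkk":74}
After op 17 (remove /gbg): {"xkk":74}
After op 18 (add /i 17): {"i":17,"xkk":74}
After op 19 (add /ia 31): {"i":17,"ia":31,"xkk":74}
After op 20 (replace /i 89): {"i":89,"ia":31,"xkk":74}
After op 21 (replace /ia 32): {"i":89,"ia":32,"xkk":74}
After op 22 (replace /i 4): {"i":4,"ia":32,"xkk":74}
After op 23 (remove /i): {"ia":32,"xkk":74}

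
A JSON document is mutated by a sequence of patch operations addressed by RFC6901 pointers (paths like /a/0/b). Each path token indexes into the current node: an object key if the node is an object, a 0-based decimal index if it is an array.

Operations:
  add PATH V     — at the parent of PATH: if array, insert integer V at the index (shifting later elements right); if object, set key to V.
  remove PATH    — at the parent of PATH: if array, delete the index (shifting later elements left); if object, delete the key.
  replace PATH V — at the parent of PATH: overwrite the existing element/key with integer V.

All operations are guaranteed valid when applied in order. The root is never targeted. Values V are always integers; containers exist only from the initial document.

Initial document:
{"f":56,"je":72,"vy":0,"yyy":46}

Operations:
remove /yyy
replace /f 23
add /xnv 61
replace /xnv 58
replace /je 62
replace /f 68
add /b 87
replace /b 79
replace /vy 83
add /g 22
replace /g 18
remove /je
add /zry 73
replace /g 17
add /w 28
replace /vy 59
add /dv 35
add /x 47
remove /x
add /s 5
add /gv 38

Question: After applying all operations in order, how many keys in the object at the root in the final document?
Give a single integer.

After op 1 (remove /yyy): {"f":56,"je":72,"vy":0}
After op 2 (replace /f 23): {"f":23,"je":72,"vy":0}
After op 3 (add /xnv 61): {"f":23,"je":72,"vy":0,"xnv":61}
After op 4 (replace /xnv 58): {"f":23,"je":72,"vy":0,"xnv":58}
After op 5 (replace /je 62): {"f":23,"je":62,"vy":0,"xnv":58}
After op 6 (replace /f 68): {"f":68,"je":62,"vy":0,"xnv":58}
After op 7 (add /b 87): {"b":87,"f":68,"je":62,"vy":0,"xnv":58}
After op 8 (replace /b 79): {"b":79,"f":68,"je":62,"vy":0,"xnv":58}
After op 9 (replace /vy 83): {"b":79,"f":68,"je":62,"vy":83,"xnv":58}
After op 10 (add /g 22): {"b":79,"f":68,"g":22,"je":62,"vy":83,"xnv":58}
After op 11 (replace /g 18): {"b":79,"f":68,"g":18,"je":62,"vy":83,"xnv":58}
After op 12 (remove /je): {"b":79,"f":68,"g":18,"vy":83,"xnv":58}
After op 13 (add /zry 73): {"b":79,"f":68,"g":18,"vy":83,"xnv":58,"zry":73}
After op 14 (replace /g 17): {"b":79,"f":68,"g":17,"vy":83,"xnv":58,"zry":73}
After op 15 (add /w 28): {"b":79,"f":68,"g":17,"vy":83,"w":28,"xnv":58,"zry":73}
After op 16 (replace /vy 59): {"b":79,"f":68,"g":17,"vy":59,"w":28,"xnv":58,"zry":73}
After op 17 (add /dv 35): {"b":79,"dv":35,"f":68,"g":17,"vy":59,"w":28,"xnv":58,"zry":73}
After op 18 (add /x 47): {"b":79,"dv":35,"f":68,"g":17,"vy":59,"w":28,"x":47,"xnv":58,"zry":73}
After op 19 (remove /x): {"b":79,"dv":35,"f":68,"g":17,"vy":59,"w":28,"xnv":58,"zry":73}
After op 20 (add /s 5): {"b":79,"dv":35,"f":68,"g":17,"s":5,"vy":59,"w":28,"xnv":58,"zry":73}
After op 21 (add /gv 38): {"b":79,"dv":35,"f":68,"g":17,"gv":38,"s":5,"vy":59,"w":28,"xnv":58,"zry":73}
Size at the root: 10

Answer: 10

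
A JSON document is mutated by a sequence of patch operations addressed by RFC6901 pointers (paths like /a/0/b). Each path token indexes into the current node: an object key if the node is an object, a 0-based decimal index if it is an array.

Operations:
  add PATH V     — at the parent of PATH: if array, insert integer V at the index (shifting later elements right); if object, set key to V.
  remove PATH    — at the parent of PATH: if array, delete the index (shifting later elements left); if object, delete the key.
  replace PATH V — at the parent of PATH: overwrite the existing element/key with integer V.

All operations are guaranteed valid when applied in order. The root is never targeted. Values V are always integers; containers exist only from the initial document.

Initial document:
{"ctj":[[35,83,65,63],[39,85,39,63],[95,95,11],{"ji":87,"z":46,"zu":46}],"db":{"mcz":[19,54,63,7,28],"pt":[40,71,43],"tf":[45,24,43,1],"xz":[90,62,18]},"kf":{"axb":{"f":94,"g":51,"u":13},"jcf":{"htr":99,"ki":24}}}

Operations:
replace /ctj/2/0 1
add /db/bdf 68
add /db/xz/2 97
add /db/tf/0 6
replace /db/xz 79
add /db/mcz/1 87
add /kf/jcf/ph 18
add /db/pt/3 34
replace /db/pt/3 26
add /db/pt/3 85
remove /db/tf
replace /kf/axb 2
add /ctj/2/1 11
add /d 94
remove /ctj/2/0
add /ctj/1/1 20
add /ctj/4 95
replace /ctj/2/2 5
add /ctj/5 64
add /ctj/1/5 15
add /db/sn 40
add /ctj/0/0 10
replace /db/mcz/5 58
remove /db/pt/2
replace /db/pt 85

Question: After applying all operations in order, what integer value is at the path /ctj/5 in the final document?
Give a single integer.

After op 1 (replace /ctj/2/0 1): {"ctj":[[35,83,65,63],[39,85,39,63],[1,95,11],{"ji":87,"z":46,"zu":46}],"db":{"mcz":[19,54,63,7,28],"pt":[40,71,43],"tf":[45,24,43,1],"xz":[90,62,18]},"kf":{"axb":{"f":94,"g":51,"u":13},"jcf":{"htr":99,"ki":24}}}
After op 2 (add /db/bdf 68): {"ctj":[[35,83,65,63],[39,85,39,63],[1,95,11],{"ji":87,"z":46,"zu":46}],"db":{"bdf":68,"mcz":[19,54,63,7,28],"pt":[40,71,43],"tf":[45,24,43,1],"xz":[90,62,18]},"kf":{"axb":{"f":94,"g":51,"u":13},"jcf":{"htr":99,"ki":24}}}
After op 3 (add /db/xz/2 97): {"ctj":[[35,83,65,63],[39,85,39,63],[1,95,11],{"ji":87,"z":46,"zu":46}],"db":{"bdf":68,"mcz":[19,54,63,7,28],"pt":[40,71,43],"tf":[45,24,43,1],"xz":[90,62,97,18]},"kf":{"axb":{"f":94,"g":51,"u":13},"jcf":{"htr":99,"ki":24}}}
After op 4 (add /db/tf/0 6): {"ctj":[[35,83,65,63],[39,85,39,63],[1,95,11],{"ji":87,"z":46,"zu":46}],"db":{"bdf":68,"mcz":[19,54,63,7,28],"pt":[40,71,43],"tf":[6,45,24,43,1],"xz":[90,62,97,18]},"kf":{"axb":{"f":94,"g":51,"u":13},"jcf":{"htr":99,"ki":24}}}
After op 5 (replace /db/xz 79): {"ctj":[[35,83,65,63],[39,85,39,63],[1,95,11],{"ji":87,"z":46,"zu":46}],"db":{"bdf":68,"mcz":[19,54,63,7,28],"pt":[40,71,43],"tf":[6,45,24,43,1],"xz":79},"kf":{"axb":{"f":94,"g":51,"u":13},"jcf":{"htr":99,"ki":24}}}
After op 6 (add /db/mcz/1 87): {"ctj":[[35,83,65,63],[39,85,39,63],[1,95,11],{"ji":87,"z":46,"zu":46}],"db":{"bdf":68,"mcz":[19,87,54,63,7,28],"pt":[40,71,43],"tf":[6,45,24,43,1],"xz":79},"kf":{"axb":{"f":94,"g":51,"u":13},"jcf":{"htr":99,"ki":24}}}
After op 7 (add /kf/jcf/ph 18): {"ctj":[[35,83,65,63],[39,85,39,63],[1,95,11],{"ji":87,"z":46,"zu":46}],"db":{"bdf":68,"mcz":[19,87,54,63,7,28],"pt":[40,71,43],"tf":[6,45,24,43,1],"xz":79},"kf":{"axb":{"f":94,"g":51,"u":13},"jcf":{"htr":99,"ki":24,"ph":18}}}
After op 8 (add /db/pt/3 34): {"ctj":[[35,83,65,63],[39,85,39,63],[1,95,11],{"ji":87,"z":46,"zu":46}],"db":{"bdf":68,"mcz":[19,87,54,63,7,28],"pt":[40,71,43,34],"tf":[6,45,24,43,1],"xz":79},"kf":{"axb":{"f":94,"g":51,"u":13},"jcf":{"htr":99,"ki":24,"ph":18}}}
After op 9 (replace /db/pt/3 26): {"ctj":[[35,83,65,63],[39,85,39,63],[1,95,11],{"ji":87,"z":46,"zu":46}],"db":{"bdf":68,"mcz":[19,87,54,63,7,28],"pt":[40,71,43,26],"tf":[6,45,24,43,1],"xz":79},"kf":{"axb":{"f":94,"g":51,"u":13},"jcf":{"htr":99,"ki":24,"ph":18}}}
After op 10 (add /db/pt/3 85): {"ctj":[[35,83,65,63],[39,85,39,63],[1,95,11],{"ji":87,"z":46,"zu":46}],"db":{"bdf":68,"mcz":[19,87,54,63,7,28],"pt":[40,71,43,85,26],"tf":[6,45,24,43,1],"xz":79},"kf":{"axb":{"f":94,"g":51,"u":13},"jcf":{"htr":99,"ki":24,"ph":18}}}
After op 11 (remove /db/tf): {"ctj":[[35,83,65,63],[39,85,39,63],[1,95,11],{"ji":87,"z":46,"zu":46}],"db":{"bdf":68,"mcz":[19,87,54,63,7,28],"pt":[40,71,43,85,26],"xz":79},"kf":{"axb":{"f":94,"g":51,"u":13},"jcf":{"htr":99,"ki":24,"ph":18}}}
After op 12 (replace /kf/axb 2): {"ctj":[[35,83,65,63],[39,85,39,63],[1,95,11],{"ji":87,"z":46,"zu":46}],"db":{"bdf":68,"mcz":[19,87,54,63,7,28],"pt":[40,71,43,85,26],"xz":79},"kf":{"axb":2,"jcf":{"htr":99,"ki":24,"ph":18}}}
After op 13 (add /ctj/2/1 11): {"ctj":[[35,83,65,63],[39,85,39,63],[1,11,95,11],{"ji":87,"z":46,"zu":46}],"db":{"bdf":68,"mcz":[19,87,54,63,7,28],"pt":[40,71,43,85,26],"xz":79},"kf":{"axb":2,"jcf":{"htr":99,"ki":24,"ph":18}}}
After op 14 (add /d 94): {"ctj":[[35,83,65,63],[39,85,39,63],[1,11,95,11],{"ji":87,"z":46,"zu":46}],"d":94,"db":{"bdf":68,"mcz":[19,87,54,63,7,28],"pt":[40,71,43,85,26],"xz":79},"kf":{"axb":2,"jcf":{"htr":99,"ki":24,"ph":18}}}
After op 15 (remove /ctj/2/0): {"ctj":[[35,83,65,63],[39,85,39,63],[11,95,11],{"ji":87,"z":46,"zu":46}],"d":94,"db":{"bdf":68,"mcz":[19,87,54,63,7,28],"pt":[40,71,43,85,26],"xz":79},"kf":{"axb":2,"jcf":{"htr":99,"ki":24,"ph":18}}}
After op 16 (add /ctj/1/1 20): {"ctj":[[35,83,65,63],[39,20,85,39,63],[11,95,11],{"ji":87,"z":46,"zu":46}],"d":94,"db":{"bdf":68,"mcz":[19,87,54,63,7,28],"pt":[40,71,43,85,26],"xz":79},"kf":{"axb":2,"jcf":{"htr":99,"ki":24,"ph":18}}}
After op 17 (add /ctj/4 95): {"ctj":[[35,83,65,63],[39,20,85,39,63],[11,95,11],{"ji":87,"z":46,"zu":46},95],"d":94,"db":{"bdf":68,"mcz":[19,87,54,63,7,28],"pt":[40,71,43,85,26],"xz":79},"kf":{"axb":2,"jcf":{"htr":99,"ki":24,"ph":18}}}
After op 18 (replace /ctj/2/2 5): {"ctj":[[35,83,65,63],[39,20,85,39,63],[11,95,5],{"ji":87,"z":46,"zu":46},95],"d":94,"db":{"bdf":68,"mcz":[19,87,54,63,7,28],"pt":[40,71,43,85,26],"xz":79},"kf":{"axb":2,"jcf":{"htr":99,"ki":24,"ph":18}}}
After op 19 (add /ctj/5 64): {"ctj":[[35,83,65,63],[39,20,85,39,63],[11,95,5],{"ji":87,"z":46,"zu":46},95,64],"d":94,"db":{"bdf":68,"mcz":[19,87,54,63,7,28],"pt":[40,71,43,85,26],"xz":79},"kf":{"axb":2,"jcf":{"htr":99,"ki":24,"ph":18}}}
After op 20 (add /ctj/1/5 15): {"ctj":[[35,83,65,63],[39,20,85,39,63,15],[11,95,5],{"ji":87,"z":46,"zu":46},95,64],"d":94,"db":{"bdf":68,"mcz":[19,87,54,63,7,28],"pt":[40,71,43,85,26],"xz":79},"kf":{"axb":2,"jcf":{"htr":99,"ki":24,"ph":18}}}
After op 21 (add /db/sn 40): {"ctj":[[35,83,65,63],[39,20,85,39,63,15],[11,95,5],{"ji":87,"z":46,"zu":46},95,64],"d":94,"db":{"bdf":68,"mcz":[19,87,54,63,7,28],"pt":[40,71,43,85,26],"sn":40,"xz":79},"kf":{"axb":2,"jcf":{"htr":99,"ki":24,"ph":18}}}
After op 22 (add /ctj/0/0 10): {"ctj":[[10,35,83,65,63],[39,20,85,39,63,15],[11,95,5],{"ji":87,"z":46,"zu":46},95,64],"d":94,"db":{"bdf":68,"mcz":[19,87,54,63,7,28],"pt":[40,71,43,85,26],"sn":40,"xz":79},"kf":{"axb":2,"jcf":{"htr":99,"ki":24,"ph":18}}}
After op 23 (replace /db/mcz/5 58): {"ctj":[[10,35,83,65,63],[39,20,85,39,63,15],[11,95,5],{"ji":87,"z":46,"zu":46},95,64],"d":94,"db":{"bdf":68,"mcz":[19,87,54,63,7,58],"pt":[40,71,43,85,26],"sn":40,"xz":79},"kf":{"axb":2,"jcf":{"htr":99,"ki":24,"ph":18}}}
After op 24 (remove /db/pt/2): {"ctj":[[10,35,83,65,63],[39,20,85,39,63,15],[11,95,5],{"ji":87,"z":46,"zu":46},95,64],"d":94,"db":{"bdf":68,"mcz":[19,87,54,63,7,58],"pt":[40,71,85,26],"sn":40,"xz":79},"kf":{"axb":2,"jcf":{"htr":99,"ki":24,"ph":18}}}
After op 25 (replace /db/pt 85): {"ctj":[[10,35,83,65,63],[39,20,85,39,63,15],[11,95,5],{"ji":87,"z":46,"zu":46},95,64],"d":94,"db":{"bdf":68,"mcz":[19,87,54,63,7,58],"pt":85,"sn":40,"xz":79},"kf":{"axb":2,"jcf":{"htr":99,"ki":24,"ph":18}}}
Value at /ctj/5: 64

Answer: 64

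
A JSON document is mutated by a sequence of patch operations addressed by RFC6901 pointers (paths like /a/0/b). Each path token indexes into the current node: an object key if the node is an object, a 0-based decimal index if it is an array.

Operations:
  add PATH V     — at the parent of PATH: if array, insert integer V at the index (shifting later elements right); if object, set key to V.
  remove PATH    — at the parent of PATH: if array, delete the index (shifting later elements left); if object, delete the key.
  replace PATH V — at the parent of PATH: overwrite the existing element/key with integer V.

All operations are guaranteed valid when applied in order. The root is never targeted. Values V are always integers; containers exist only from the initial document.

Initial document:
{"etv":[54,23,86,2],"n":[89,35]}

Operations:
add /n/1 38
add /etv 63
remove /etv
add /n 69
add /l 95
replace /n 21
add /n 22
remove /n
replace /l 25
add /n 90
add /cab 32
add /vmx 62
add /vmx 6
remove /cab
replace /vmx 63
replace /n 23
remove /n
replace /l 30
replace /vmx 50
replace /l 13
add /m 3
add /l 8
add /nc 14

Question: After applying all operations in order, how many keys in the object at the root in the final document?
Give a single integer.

Answer: 4

Derivation:
After op 1 (add /n/1 38): {"etv":[54,23,86,2],"n":[89,38,35]}
After op 2 (add /etv 63): {"etv":63,"n":[89,38,35]}
After op 3 (remove /etv): {"n":[89,38,35]}
After op 4 (add /n 69): {"n":69}
After op 5 (add /l 95): {"l":95,"n":69}
After op 6 (replace /n 21): {"l":95,"n":21}
After op 7 (add /n 22): {"l":95,"n":22}
After op 8 (remove /n): {"l":95}
After op 9 (replace /l 25): {"l":25}
After op 10 (add /n 90): {"l":25,"n":90}
After op 11 (add /cab 32): {"cab":32,"l":25,"n":90}
After op 12 (add /vmx 62): {"cab":32,"l":25,"n":90,"vmx":62}
After op 13 (add /vmx 6): {"cab":32,"l":25,"n":90,"vmx":6}
After op 14 (remove /cab): {"l":25,"n":90,"vmx":6}
After op 15 (replace /vmx 63): {"l":25,"n":90,"vmx":63}
After op 16 (replace /n 23): {"l":25,"n":23,"vmx":63}
After op 17 (remove /n): {"l":25,"vmx":63}
After op 18 (replace /l 30): {"l":30,"vmx":63}
After op 19 (replace /vmx 50): {"l":30,"vmx":50}
After op 20 (replace /l 13): {"l":13,"vmx":50}
After op 21 (add /m 3): {"l":13,"m":3,"vmx":50}
After op 22 (add /l 8): {"l":8,"m":3,"vmx":50}
After op 23 (add /nc 14): {"l":8,"m":3,"nc":14,"vmx":50}
Size at the root: 4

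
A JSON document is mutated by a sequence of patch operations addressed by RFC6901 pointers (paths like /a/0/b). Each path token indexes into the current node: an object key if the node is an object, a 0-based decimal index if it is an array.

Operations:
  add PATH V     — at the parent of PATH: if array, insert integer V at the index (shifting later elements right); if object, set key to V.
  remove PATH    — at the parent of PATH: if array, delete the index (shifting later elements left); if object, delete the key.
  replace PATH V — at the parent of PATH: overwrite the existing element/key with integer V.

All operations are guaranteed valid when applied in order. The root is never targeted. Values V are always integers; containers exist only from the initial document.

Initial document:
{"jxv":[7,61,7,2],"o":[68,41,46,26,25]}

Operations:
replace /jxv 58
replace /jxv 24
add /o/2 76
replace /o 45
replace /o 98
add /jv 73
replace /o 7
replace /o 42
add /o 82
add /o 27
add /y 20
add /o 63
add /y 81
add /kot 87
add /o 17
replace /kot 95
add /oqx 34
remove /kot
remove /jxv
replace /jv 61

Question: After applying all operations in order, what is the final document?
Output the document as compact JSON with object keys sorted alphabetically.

After op 1 (replace /jxv 58): {"jxv":58,"o":[68,41,46,26,25]}
After op 2 (replace /jxv 24): {"jxv":24,"o":[68,41,46,26,25]}
After op 3 (add /o/2 76): {"jxv":24,"o":[68,41,76,46,26,25]}
After op 4 (replace /o 45): {"jxv":24,"o":45}
After op 5 (replace /o 98): {"jxv":24,"o":98}
After op 6 (add /jv 73): {"jv":73,"jxv":24,"o":98}
After op 7 (replace /o 7): {"jv":73,"jxv":24,"o":7}
After op 8 (replace /o 42): {"jv":73,"jxv":24,"o":42}
After op 9 (add /o 82): {"jv":73,"jxv":24,"o":82}
After op 10 (add /o 27): {"jv":73,"jxv":24,"o":27}
After op 11 (add /y 20): {"jv":73,"jxv":24,"o":27,"y":20}
After op 12 (add /o 63): {"jv":73,"jxv":24,"o":63,"y":20}
After op 13 (add /y 81): {"jv":73,"jxv":24,"o":63,"y":81}
After op 14 (add /kot 87): {"jv":73,"jxv":24,"kot":87,"o":63,"y":81}
After op 15 (add /o 17): {"jv":73,"jxv":24,"kot":87,"o":17,"y":81}
After op 16 (replace /kot 95): {"jv":73,"jxv":24,"kot":95,"o":17,"y":81}
After op 17 (add /oqx 34): {"jv":73,"jxv":24,"kot":95,"o":17,"oqx":34,"y":81}
After op 18 (remove /kot): {"jv":73,"jxv":24,"o":17,"oqx":34,"y":81}
After op 19 (remove /jxv): {"jv":73,"o":17,"oqx":34,"y":81}
After op 20 (replace /jv 61): {"jv":61,"o":17,"oqx":34,"y":81}

Answer: {"jv":61,"o":17,"oqx":34,"y":81}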